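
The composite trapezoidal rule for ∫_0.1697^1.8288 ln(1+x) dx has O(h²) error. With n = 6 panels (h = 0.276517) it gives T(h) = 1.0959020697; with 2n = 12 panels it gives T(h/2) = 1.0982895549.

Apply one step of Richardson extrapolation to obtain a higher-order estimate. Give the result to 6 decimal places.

Leading term ∝ h^2; use weight 4 = 2^2.
Top: 4(1.0982895549) − (1.0959020697) = 3.2972561499
Denominator 4 − 1 = 3.
(4*1.0982895549 − 1.0959020697)/(4 − 1) = 1.0990853833

1.099085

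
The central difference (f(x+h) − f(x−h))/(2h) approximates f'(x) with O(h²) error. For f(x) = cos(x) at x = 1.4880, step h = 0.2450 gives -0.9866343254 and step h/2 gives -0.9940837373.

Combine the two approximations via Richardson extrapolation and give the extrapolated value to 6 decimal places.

-0.996567

The method has order 2: 2^2 = 4.
A(h/2) − A(h) = -0.9940837373 − (-0.9866343254) = -0.0074494119
Divide by 2^2 − 1 = 3: (-0.0074494119)/3 = -0.0024831373
R = A(h/2) + (A(h/2) − A(h))/3 = -0.9940837373 − 0.0024831373 = -0.9965668746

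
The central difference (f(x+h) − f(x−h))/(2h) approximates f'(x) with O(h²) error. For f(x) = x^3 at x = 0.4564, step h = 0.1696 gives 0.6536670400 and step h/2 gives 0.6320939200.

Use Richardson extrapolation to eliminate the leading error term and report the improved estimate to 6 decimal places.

r = 2: numerator weight 4, denominator 3.
Weighted: 2.5283756800 − 0.6536670400 = 1.8747086400
Denominator 4 − 1 = 3.
1.8747086400 ÷ 3 = 0.6249028800

0.624903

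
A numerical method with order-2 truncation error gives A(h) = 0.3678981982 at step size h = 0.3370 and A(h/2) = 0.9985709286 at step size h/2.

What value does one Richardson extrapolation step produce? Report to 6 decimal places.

1.208795

With r = 2 the leading error scales as h^2, so the weight is 2^2 = 4.
Weighted: 3.9942837144 − 0.3678981982 = 3.6263855162
(4·0.9985709286 − 0.3678981982)/(4 − 1) = 1.2087951721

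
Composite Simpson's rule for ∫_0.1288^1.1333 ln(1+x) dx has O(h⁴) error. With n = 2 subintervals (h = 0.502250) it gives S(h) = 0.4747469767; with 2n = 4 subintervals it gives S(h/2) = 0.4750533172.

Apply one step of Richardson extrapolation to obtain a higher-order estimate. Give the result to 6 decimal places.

Order 4 gives 2^r = 16 and 2^r − 1 = 15.
Difference of the inputs: 0.4750533172 − 0.4747469767 = 0.0003063405
Correction (A(h/2) − A(h))/(16 − 1) = 0.0003063405/15 = 0.0000204227
R = 0.4750533172 + 0.0000204227 = 0.4750737399
Gap between inputs: 3.063e-04; correction applied: +0.0000204227.

0.475074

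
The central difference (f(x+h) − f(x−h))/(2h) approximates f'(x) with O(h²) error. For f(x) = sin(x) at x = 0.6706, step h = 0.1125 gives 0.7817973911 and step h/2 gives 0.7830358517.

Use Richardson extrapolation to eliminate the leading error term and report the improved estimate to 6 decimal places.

The method has order 2: 2^2 = 4.
4 × 0.7830358517 = 3.1321434068; subtract 0.7817973911 → 2.3503460157
Divide by 2^2 − 1 = 3.
(4 × 0.7830358517 − 0.7817973911)/(4 − 1) = 0.7834486719
Correction |R − A(h/2)| = 4.128e-04; gap |A(h/2) − A(h)| = 1.238e-03.

0.783449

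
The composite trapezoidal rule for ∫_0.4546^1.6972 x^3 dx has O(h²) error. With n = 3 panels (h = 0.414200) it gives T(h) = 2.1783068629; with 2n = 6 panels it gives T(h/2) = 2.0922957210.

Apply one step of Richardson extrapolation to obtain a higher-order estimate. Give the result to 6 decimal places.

With r = 2 the leading error scales as h^2, so the weight is 2^2 = 4.
Top: 4(2.0922957210) − (2.1783068629) = 6.1908760211
(4 × 2.0922957210 − 2.1783068629)/(4 − 1) = 2.0636253404
Correction |R − A(h/2)| = 2.867e-02; gap |A(h/2) − A(h)| = 8.601e-02.

2.063625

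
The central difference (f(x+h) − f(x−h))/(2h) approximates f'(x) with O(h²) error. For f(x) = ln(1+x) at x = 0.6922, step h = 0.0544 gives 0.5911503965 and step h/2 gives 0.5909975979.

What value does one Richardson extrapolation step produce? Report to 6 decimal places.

The method has order 2: 2^2 = 4.
Top: 4(0.5909975979) − (0.5911503965) = 1.7728399951
Denominator 4 − 1 = 3.
R = 1.7728399951/3 = 0.5909466650

0.590947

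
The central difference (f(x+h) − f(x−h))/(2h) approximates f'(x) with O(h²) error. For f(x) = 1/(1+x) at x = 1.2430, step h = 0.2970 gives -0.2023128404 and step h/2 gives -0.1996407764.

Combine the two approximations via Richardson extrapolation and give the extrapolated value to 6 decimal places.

-0.198750

The method has order 2: 2^2 = 4.
Top: 4(-0.1996407764) − (-0.2023128404) = -0.5962502652
R = (-0.5962502652)/3 = -0.1987500884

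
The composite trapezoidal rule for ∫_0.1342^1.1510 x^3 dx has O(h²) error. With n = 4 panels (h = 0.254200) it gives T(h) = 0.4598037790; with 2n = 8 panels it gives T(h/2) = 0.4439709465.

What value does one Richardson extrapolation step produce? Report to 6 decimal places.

r = 2, so 2^r = 4.
4*0.4439709465 − 0.4598037790 = 1.3160800070
Divide by 2^2 − 1 = 3.
Extrapolated: 1.3160800070 / 3 = 0.4386933357
Correction |R − A(h/2)| = 5.278e-03; gap |A(h/2) − A(h)| = 1.583e-02.

0.438693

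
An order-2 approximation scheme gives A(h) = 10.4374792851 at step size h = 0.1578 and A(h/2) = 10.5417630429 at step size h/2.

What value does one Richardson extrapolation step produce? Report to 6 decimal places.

r = 2, so 2^r = 4.
Difference of the inputs: 10.5417630429 − 10.4374792851 = 0.1042837578
Divide by 2^2 − 1 = 3: 0.1042837578/3 = 0.0347612526
R = 10.5417630429 + 0.0347612526 = 10.5765242955

10.576524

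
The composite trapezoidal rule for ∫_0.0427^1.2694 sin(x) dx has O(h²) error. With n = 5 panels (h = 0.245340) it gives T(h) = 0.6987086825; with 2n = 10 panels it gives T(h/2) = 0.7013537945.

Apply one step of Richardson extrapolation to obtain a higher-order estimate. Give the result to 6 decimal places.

Order 2 gives 2^r = 4 and 2^r − 1 = 3.
Numerator 4 × A(h/2) − A(h) = 4 × 0.7013537945 − 0.6987086825 = 2.1067064955
Denominator 4 − 1 = 3.
Result: 0.7022354985
Shift from A(h/2): +0.0008817040.

0.702235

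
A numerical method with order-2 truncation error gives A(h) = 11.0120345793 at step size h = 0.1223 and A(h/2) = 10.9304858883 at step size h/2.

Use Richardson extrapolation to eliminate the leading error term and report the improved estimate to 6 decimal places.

Error is O(h^2); halving h shrinks it by 2^2 = 4.
4·10.9304858883 = 43.7219435532; subtract 11.0120345793 → 32.7099089739
(4·10.9304858883 − 11.0120345793)/(4 − 1) = 10.9033029913
Gap between inputs: 8.155e-02; correction applied: −0.0271828970.

10.903303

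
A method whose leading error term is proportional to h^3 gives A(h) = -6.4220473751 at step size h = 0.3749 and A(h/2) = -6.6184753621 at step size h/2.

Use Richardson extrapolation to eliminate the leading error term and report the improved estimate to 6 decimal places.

-6.646537

The method has order 3: 2^3 = 8.
Top: 8(-6.6184753621) − (-6.4220473751) = -46.5257555217
(-46.5257555217) ÷ 7 = -6.6465365031
Gap between inputs: 1.964e-01; correction applied: −0.0280611410.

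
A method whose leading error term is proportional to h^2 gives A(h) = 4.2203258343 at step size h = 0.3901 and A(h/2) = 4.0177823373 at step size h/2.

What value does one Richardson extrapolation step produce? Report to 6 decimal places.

3.950268

Method order is 2; weight 2^2 = 4.
4×4.0177823373 = 16.0711293492; 16.0711293492 − 4.2203258343 = 11.8508035149
Denominator 4 − 1 = 3.
Result: 3.9502678383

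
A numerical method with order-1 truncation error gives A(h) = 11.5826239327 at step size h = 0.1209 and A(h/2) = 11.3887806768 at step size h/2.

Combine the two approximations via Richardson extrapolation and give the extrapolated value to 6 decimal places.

11.194937

Error is O(h^1); halving h shrinks it by 2^1 = 2.
2*11.3887806768 − 11.5826239327 = 11.1949374209
11.1949374209 ÷ 1 = 11.1949374209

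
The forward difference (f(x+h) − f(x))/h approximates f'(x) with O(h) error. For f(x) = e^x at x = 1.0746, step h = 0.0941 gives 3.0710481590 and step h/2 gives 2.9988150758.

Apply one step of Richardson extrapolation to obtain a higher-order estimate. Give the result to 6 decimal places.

Leading term ∝ h^1; use weight 2 = 2^1.
2·2.9988150758 = 5.9976301516; 5.9976301516 − 3.0710481590 = 2.9265819926
Extrapolated: 2.9265819926 / 1 = 2.9265819926
Gap between inputs: 7.223e-02; correction applied: −0.0722330832.

2.926582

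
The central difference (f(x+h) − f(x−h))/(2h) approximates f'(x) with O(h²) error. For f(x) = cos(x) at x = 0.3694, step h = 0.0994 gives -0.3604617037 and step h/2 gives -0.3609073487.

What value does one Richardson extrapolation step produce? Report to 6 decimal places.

The method has order 2: 2^2 = 4.
4*(-0.3609073487) = -1.4436293948; subtract (-0.3604617037) → -1.0831676911
(4*(-0.3609073487) − (-0.3604617037))/(4 − 1) = -0.3610558970
Shift from A(h/2): −0.0001485483.

-0.361056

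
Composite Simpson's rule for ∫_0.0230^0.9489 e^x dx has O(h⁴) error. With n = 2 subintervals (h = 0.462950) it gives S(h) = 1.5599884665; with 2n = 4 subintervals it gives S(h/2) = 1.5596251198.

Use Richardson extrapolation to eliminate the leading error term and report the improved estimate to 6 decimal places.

The method has order 4: 2^4 = 16.
Numerator 16·A(h/2) − A(h) = 16·1.5596251198 − 1.5599884665 = 23.3940134503
Extrapolated: 23.3940134503 / 15 = 1.5596008967
Gap between inputs: 3.633e-04; correction applied: −0.0000242231.

1.559601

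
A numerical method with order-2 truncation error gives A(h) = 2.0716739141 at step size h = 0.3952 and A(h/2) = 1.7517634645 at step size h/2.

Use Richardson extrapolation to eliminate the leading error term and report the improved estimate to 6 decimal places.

The method has order 2: 2^2 = 4.
Top: 4(1.7517634645) − (2.0716739141) = 4.9353799439
Denominator 4 − 1 = 3.
(4×1.7517634645 − 2.0716739141)/(4 − 1) = 1.6451266480

1.645127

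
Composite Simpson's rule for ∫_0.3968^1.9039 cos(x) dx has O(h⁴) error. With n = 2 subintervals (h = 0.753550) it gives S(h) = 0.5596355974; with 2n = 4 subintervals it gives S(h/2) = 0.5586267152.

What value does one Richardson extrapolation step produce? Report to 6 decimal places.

0.558559

r = 4, so 2^r = 16.
Weighted: 8.9380274432 − 0.5596355974 = 8.3783918458
8.3783918458 ÷ 15 = 0.5585594564
Correction |R − A(h/2)| = 6.726e-05; gap |A(h/2) − A(h)| = 1.009e-03.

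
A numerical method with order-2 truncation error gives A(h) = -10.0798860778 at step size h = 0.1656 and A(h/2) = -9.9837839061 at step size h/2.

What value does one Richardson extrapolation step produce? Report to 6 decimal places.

Order 2 gives 2^r = 4 and 2^r − 1 = 3.
Numerator 4*A(h/2) − A(h) = 4*(-9.9837839061) − (-10.0798860778) = -29.8552495466
(-29.8552495466) ÷ 3 = -9.9517498489

-9.951750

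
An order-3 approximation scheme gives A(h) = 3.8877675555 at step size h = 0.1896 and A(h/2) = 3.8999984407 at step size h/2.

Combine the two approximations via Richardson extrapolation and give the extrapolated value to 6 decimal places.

r = 3: numerator weight 8, denominator 7.
8·3.8999984407 = 31.1999875256; 31.1999875256 − 3.8877675555 = 27.3122199701
Denominator 8 − 1 = 7.
R = 27.3122199701/7 = 3.9017457100
Correction |R − A(h/2)| = 1.747e-03; gap |A(h/2) − A(h)| = 1.223e-02.

3.901746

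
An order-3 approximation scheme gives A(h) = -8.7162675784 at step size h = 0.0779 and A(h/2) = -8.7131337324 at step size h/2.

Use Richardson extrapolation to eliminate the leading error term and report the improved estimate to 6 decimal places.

Method order is 3; weight 2^3 = 8.
Top: 8(-8.7131337324) − (-8.7162675784) = -60.9888022808
Divide by 2^3 − 1 = 7.
R = (-60.9888022808)/7 = -8.7126860401
Shift from A(h/2): +0.0004476923.

-8.712686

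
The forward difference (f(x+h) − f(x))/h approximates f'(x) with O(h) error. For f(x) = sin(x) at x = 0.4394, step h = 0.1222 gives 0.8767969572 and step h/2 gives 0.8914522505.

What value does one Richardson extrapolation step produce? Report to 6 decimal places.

Leading term ∝ h^1; use weight 2 = 2^1.
Numerator 2*A(h/2) − A(h) = 2*0.8914522505 − 0.8767969572 = 0.9061075438
0.9061075438 ÷ 1 = 0.9061075438

0.906108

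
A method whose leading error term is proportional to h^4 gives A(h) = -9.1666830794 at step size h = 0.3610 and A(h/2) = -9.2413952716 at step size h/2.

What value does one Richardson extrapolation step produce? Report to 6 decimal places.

r = 4, so 2^r = 16.
16*(-9.2413952716) = -147.8623243456; subtract (-9.1666830794) → -138.6956412662
Denominator 16 − 1 = 15.
R = (-138.6956412662)/15 = -9.2463760844
Gap between inputs: 7.471e-02; correction applied: −0.0049808128.

-9.246376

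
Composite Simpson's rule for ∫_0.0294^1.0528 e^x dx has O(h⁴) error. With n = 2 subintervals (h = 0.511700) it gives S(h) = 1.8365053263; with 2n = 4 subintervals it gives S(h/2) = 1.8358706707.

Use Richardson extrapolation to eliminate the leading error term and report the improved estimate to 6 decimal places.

r = 4: numerator weight 16, denominator 15.
Numerator 16·A(h/2) − A(h) = 16·1.8358706707 − 1.8365053263 = 27.5374254049
Denominator 16 − 1 = 15.
R = 27.5374254049/15 = 1.8358283603
Gap between inputs: 6.347e-04; correction applied: −0.0000423104.

1.835828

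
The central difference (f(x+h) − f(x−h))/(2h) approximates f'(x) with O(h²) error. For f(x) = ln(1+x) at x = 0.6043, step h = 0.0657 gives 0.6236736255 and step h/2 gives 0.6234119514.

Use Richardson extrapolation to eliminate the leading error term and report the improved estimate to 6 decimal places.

0.623325

Order 2 gives 2^r = 4 and 2^r − 1 = 3.
Weighted: 2.4936478056 − 0.6236736255 = 1.8699741801
Divide by 2^2 − 1 = 3.
1.8699741801 ÷ 3 = 0.6233247267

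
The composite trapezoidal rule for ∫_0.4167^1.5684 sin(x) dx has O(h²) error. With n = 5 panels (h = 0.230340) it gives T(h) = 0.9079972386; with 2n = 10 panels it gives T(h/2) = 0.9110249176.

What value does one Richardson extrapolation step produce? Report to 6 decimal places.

Leading term ∝ h^2; use weight 4 = 2^2.
Numerator 4·A(h/2) − A(h) = 4·0.9110249176 − 0.9079972386 = 2.7361024318
Divide by 2^2 − 1 = 3.
So the Richardson estimate is 0.9120341439.

0.912034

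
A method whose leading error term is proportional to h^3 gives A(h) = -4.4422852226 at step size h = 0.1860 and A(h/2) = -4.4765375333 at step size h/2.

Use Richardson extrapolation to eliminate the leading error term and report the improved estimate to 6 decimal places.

-4.481431

The method has order 3: 2^3 = 8.
2^3 × A(h/2) = -35.8123002664; minus A(h) gives -31.3700150438.
Denominator 8 − 1 = 7.
(-31.3700150438) ÷ 7 = -4.4814307205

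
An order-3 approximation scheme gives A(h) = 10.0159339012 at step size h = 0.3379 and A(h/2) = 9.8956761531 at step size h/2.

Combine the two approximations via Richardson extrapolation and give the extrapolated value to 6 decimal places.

With r = 3 the leading error scales as h^3, so the weight is 2^3 = 8.
A(h/2) − A(h) = 9.8956761531 − 10.0159339012 = -0.1202577481
Correction (A(h/2) − A(h))/(8 − 1) = (-0.1202577481)/7 = -0.0171796783
R = 9.8956761531 − 0.0171796783 = 9.8784964748
Shift from A(h/2): −0.0171796783.

9.878496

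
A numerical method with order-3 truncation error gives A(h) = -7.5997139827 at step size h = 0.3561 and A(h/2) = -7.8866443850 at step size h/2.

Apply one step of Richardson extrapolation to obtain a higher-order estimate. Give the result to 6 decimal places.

-7.927634

The method has order 3: 2^3 = 8.
Numerator 8 × A(h/2) − A(h) = 8 × (-7.8866443850) − (-7.5997139827) = -55.4934410973
Divide by 2^3 − 1 = 7.
R = (-55.4934410973)/7 = -7.9276344425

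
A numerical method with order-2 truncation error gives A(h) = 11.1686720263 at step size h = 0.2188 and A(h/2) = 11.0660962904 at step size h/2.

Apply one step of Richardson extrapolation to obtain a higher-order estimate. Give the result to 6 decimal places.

11.031904

Method order is 2; weight 2^2 = 4.
Top: 4(11.0660962904) − (11.1686720263) = 33.0957131353
R = 33.0957131353/3 = 11.0319043784
Gap between inputs: 1.026e-01; correction applied: −0.0341919120.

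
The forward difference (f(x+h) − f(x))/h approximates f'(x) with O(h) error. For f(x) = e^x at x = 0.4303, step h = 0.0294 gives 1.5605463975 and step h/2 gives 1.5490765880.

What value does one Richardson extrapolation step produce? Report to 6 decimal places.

1.537607

r = 1, so 2^r = 2.
2 × 1.5490765880 = 3.0981531760; subtract 1.5605463975 → 1.5376067785
Divide by 2^1 − 1 = 1.
Extrapolated: 1.5376067785 / 1 = 1.5376067785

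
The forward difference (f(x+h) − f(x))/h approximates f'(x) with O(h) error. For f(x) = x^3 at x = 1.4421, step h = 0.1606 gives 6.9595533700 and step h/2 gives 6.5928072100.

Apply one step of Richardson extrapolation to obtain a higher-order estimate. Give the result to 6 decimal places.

6.226061

With r = 1 the leading error scales as h^1, so the weight is 2^1 = 2.
2^1*A(h/2) = 13.1856144200; minus A(h) gives 6.2260610500.
6.2260610500 ÷ 1 = 6.2260610500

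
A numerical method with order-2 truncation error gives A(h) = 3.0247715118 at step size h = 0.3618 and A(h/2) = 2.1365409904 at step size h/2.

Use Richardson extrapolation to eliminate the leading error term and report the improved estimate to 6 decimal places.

1.840464

r = 2, so 2^r = 4.
Top: 4(2.1365409904) − (3.0247715118) = 5.5213924498
Extrapolated: 5.5213924498 / 3 = 1.8404641499
Gap between inputs: 8.882e-01; correction applied: −0.2960768405.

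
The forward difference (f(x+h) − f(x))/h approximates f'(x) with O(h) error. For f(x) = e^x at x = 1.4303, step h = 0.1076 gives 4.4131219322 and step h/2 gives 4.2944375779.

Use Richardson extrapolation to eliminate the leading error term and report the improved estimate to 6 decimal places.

4.175753

With r = 1 the leading error scales as h^1, so the weight is 2^1 = 2.
2*4.2944375779 − 4.4131219322 = 4.1757532236
(2*4.2944375779 − 4.4131219322)/(2 − 1) = 4.1757532236
Gap between inputs: 1.187e-01; correction applied: −0.1186843543.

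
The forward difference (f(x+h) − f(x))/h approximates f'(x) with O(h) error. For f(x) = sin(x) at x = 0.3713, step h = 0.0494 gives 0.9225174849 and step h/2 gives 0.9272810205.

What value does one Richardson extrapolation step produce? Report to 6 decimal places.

With r = 1 the leading error scales as h^1, so the weight is 2^1 = 2.
2·0.9272810205 = 1.8545620410; subtract 0.9225174849 → 0.9320445561
Divide by 2^1 − 1 = 1.
So the Richardson estimate is 0.9320445561.
Correction |R − A(h/2)| = 4.764e-03; gap |A(h/2) − A(h)| = 4.764e-03.

0.932045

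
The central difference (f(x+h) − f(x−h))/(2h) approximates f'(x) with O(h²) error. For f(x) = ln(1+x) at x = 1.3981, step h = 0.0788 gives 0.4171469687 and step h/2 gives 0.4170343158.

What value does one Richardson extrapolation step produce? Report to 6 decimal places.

0.416997

Leading term ∝ h^2; use weight 4 = 2^2.
Weighted: 1.6681372632 − 0.4171469687 = 1.2509902945
Divide by 2^2 − 1 = 3.
(4*0.4170343158 − 0.4171469687)/(4 − 1) = 0.4169967648
Gap between inputs: 1.127e-04; correction applied: −0.0000375510.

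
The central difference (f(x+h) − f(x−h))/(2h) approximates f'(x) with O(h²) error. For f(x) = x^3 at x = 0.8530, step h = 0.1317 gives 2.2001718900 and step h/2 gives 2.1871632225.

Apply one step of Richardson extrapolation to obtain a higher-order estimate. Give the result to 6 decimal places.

2.182827

Order 2 gives 2^r = 4 and 2^r − 1 = 3.
4×2.1871632225 = 8.7486528900; 8.7486528900 − 2.2001718900 = 6.5484810000
Denominator 4 − 1 = 3.
(4×2.1871632225 − 2.2001718900)/(4 − 1) = 2.1828270000
Gap between inputs: 1.301e-02; correction applied: −0.0043362225.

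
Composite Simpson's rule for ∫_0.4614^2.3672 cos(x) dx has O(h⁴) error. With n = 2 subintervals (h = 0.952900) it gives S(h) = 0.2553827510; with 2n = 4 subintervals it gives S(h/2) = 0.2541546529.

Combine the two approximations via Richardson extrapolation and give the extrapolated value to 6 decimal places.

Order 4 gives 2^r = 16 and 2^r − 1 = 15.
Top: 16(0.2541546529) − (0.2553827510) = 3.8110916954
(16×0.2541546529 − 0.2553827510)/(16 − 1) = 0.2540727797

0.254073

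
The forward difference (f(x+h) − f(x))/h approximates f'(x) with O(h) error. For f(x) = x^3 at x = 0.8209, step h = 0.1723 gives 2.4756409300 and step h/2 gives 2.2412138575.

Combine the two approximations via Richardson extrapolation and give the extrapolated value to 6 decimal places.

Method order is 1; weight 2^1 = 2.
2·2.2412138575 = 4.4824277150; subtract 2.4756409300 → 2.0067867850
Extrapolated: 2.0067867850 / 1 = 2.0067867850

2.006787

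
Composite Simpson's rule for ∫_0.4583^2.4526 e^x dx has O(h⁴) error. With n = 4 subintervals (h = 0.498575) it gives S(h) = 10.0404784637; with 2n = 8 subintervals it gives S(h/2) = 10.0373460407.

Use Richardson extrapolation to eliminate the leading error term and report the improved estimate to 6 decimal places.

10.037137

Error is O(h^4); halving h shrinks it by 2^4 = 16.
Weighted: 160.5975366512 − 10.0404784637 = 150.5570581875
Extrapolated: 150.5570581875 / 15 = 10.0371372125
Correction |R − A(h/2)| = 2.088e-04; gap |A(h/2) − A(h)| = 3.132e-03.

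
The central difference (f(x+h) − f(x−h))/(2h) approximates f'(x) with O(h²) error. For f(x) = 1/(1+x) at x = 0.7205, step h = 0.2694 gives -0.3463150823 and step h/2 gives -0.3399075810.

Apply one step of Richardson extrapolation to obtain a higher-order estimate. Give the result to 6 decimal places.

The method has order 2: 2^2 = 4.
Weighted: (-1.3596303240) − (-0.3463150823) = -1.0133152417
Denominator 4 − 1 = 3.
R = (-1.0133152417)/3 = -0.3377717472
Correction |R − A(h/2)| = 2.136e-03; gap |A(h/2) − A(h)| = 6.408e-03.

-0.337772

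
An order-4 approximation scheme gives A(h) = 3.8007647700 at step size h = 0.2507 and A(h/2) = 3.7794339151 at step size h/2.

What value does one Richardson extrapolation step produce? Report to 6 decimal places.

3.778012

Leading term ∝ h^4; use weight 16 = 2^4.
Numerator 16×A(h/2) − A(h) = 16×3.7794339151 − 3.8007647700 = 56.6701778716
Denominator 16 − 1 = 15.
So the Richardson estimate is 3.7780118581.
Correction |R − A(h/2)| = 1.422e-03; gap |A(h/2) − A(h)| = 2.133e-02.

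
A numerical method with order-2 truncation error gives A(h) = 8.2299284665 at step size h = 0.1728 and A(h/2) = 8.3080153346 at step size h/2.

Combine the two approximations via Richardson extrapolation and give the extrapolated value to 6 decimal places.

With r = 2 the leading error scales as h^2, so the weight is 2^2 = 4.
2^2·A(h/2) = 33.2320613384; minus A(h) gives 25.0021328719.
Extrapolated: 25.0021328719 / 3 = 8.3340442906

8.334044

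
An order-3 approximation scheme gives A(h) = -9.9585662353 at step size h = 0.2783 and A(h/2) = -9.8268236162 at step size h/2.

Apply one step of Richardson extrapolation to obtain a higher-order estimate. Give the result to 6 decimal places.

-9.808003

The method has order 3: 2^3 = 8.
8·(-9.8268236162) − (-9.9585662353) = -68.6560226943
(8·(-9.8268236162) − (-9.9585662353))/(8 − 1) = -9.8080032420
Shift from A(h/2): +0.0188203742.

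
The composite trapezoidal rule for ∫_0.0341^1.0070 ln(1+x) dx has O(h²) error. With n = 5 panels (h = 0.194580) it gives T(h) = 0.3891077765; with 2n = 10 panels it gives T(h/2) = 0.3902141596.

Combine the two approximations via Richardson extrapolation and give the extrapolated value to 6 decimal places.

Leading term ∝ h^2; use weight 4 = 2^2.
Weighted: 1.5608566384 − 0.3891077765 = 1.1717488619
(4×0.3902141596 − 0.3891077765)/(4 − 1) = 0.3905829540
Shift from A(h/2): +0.0003687944.

0.390583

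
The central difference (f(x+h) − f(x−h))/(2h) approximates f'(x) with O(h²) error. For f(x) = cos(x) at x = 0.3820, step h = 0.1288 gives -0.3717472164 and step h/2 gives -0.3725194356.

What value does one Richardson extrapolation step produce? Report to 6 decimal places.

r = 2, so 2^r = 4.
4 × (-0.3725194356) − (-0.3717472164) = -1.1183305260
(4 × (-0.3725194356) − (-0.3717472164))/(4 − 1) = -0.3727768420
Correction |R − A(h/2)| = 2.574e-04; gap |A(h/2) − A(h)| = 7.722e-04.

-0.372777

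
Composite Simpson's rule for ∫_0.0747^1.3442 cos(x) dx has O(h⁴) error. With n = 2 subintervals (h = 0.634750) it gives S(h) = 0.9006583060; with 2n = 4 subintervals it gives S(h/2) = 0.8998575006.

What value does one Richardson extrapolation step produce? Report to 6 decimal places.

0.899804

Method order is 4; weight 2^4 = 16.
Top: 16(0.8998575006) − (0.9006583060) = 13.4970617036
Extrapolated: 13.4970617036 / 15 = 0.8998041136
Shift from A(h/2): −0.0000533870.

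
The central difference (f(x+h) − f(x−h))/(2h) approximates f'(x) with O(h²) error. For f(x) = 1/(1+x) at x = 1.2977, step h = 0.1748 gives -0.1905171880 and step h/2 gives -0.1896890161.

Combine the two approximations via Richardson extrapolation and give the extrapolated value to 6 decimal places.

Leading term ∝ h^2; use weight 4 = 2^2.
A(h/2) − A(h) = -0.1896890161 − (-0.1905171880) = 0.0008281719
Correction (A(h/2) − A(h))/(4 − 1) = 0.0008281719/3 = 0.0002760573
R = A(h/2) + (A(h/2) − A(h))/3 = -0.1896890161 + 0.0002760573 = -0.1894129588
Correction |R − A(h/2)| = 2.761e-04; gap |A(h/2) − A(h)| = 8.282e-04.

-0.189413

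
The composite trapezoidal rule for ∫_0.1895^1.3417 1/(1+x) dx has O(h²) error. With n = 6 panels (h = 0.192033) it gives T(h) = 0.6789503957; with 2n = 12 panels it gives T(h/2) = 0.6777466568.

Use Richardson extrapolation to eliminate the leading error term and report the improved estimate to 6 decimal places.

0.677345

r = 2, so 2^r = 4.
Numerator 4·A(h/2) − A(h) = 4·0.6777466568 − 0.6789503957 = 2.0320362315
Divide by 2^2 − 1 = 3.
Result: 0.6773454105
Correction |R − A(h/2)| = 4.012e-04; gap |A(h/2) − A(h)| = 1.204e-03.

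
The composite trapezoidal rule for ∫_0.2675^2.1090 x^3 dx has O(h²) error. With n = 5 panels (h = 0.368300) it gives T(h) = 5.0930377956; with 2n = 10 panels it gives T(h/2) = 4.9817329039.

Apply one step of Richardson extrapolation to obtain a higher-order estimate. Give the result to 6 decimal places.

Error is O(h^2); halving h shrinks it by 2^2 = 4.
Difference of the inputs: 4.9817329039 − 5.0930377956 = -0.1113048917
Divide by 2^2 − 1 = 3: (-0.1113048917)/3 = -0.0371016306
R = A(h/2) + (A(h/2) − A(h))/3 = 4.9817329039 − 0.0371016306 = 4.9446312733
Correction |R − A(h/2)| = 3.710e-02; gap |A(h/2) − A(h)| = 1.113e-01.

4.944631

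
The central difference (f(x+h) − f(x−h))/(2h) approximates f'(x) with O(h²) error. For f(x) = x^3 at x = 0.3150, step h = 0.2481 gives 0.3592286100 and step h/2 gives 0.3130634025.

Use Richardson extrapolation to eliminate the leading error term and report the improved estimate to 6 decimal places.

0.297675

r = 2, so 2^r = 4.
4×0.3130634025 − 0.3592286100 = 0.8930250000
Divide by 2^2 − 1 = 3.
(4×0.3130634025 − 0.3592286100)/(4 − 1) = 0.2976750000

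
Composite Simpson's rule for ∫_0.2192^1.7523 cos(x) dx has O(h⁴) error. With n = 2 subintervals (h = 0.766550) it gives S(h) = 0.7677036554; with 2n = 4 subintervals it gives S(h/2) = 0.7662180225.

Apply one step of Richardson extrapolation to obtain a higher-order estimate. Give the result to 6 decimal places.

0.766119

r = 4, so 2^r = 16.
16×0.7662180225 − 0.7677036554 = 11.4917847046
Extrapolated: 11.4917847046 / 15 = 0.7661189803
Correction |R − A(h/2)| = 9.904e-05; gap |A(h/2) − A(h)| = 1.486e-03.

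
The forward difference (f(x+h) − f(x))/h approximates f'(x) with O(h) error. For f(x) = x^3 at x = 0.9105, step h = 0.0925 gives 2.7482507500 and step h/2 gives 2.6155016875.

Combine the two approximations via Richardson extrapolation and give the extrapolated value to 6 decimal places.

2.482753

r = 1: numerator weight 2, denominator 1.
Numerator 2×A(h/2) − A(h) = 2×2.6155016875 − 2.7482507500 = 2.4827526250
Divide by 2^1 − 1 = 1.
(2×2.6155016875 − 2.7482507500)/(2 − 1) = 2.4827526250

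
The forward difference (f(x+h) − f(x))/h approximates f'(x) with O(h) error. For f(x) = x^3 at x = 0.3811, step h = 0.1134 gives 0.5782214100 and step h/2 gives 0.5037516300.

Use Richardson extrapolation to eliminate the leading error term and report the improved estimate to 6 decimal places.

r = 1, so 2^r = 2.
2·0.5037516300 = 1.0075032600; 1.0075032600 − 0.5782214100 = 0.4292818500
Denominator 2 − 1 = 1.
Extrapolated: 0.4292818500 / 1 = 0.4292818500
Shift from A(h/2): −0.0744697800.

0.429282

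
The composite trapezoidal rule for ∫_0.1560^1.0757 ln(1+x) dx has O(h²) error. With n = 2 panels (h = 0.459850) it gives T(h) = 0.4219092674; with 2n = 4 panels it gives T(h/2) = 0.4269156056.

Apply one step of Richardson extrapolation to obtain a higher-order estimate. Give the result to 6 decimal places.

0.428584

The method has order 2: 2^2 = 4.
Weighted: 1.7076624224 − 0.4219092674 = 1.2857531550
Denominator 4 − 1 = 3.
1.2857531550 ÷ 3 = 0.4285843850
Shift from A(h/2): +0.0016687794.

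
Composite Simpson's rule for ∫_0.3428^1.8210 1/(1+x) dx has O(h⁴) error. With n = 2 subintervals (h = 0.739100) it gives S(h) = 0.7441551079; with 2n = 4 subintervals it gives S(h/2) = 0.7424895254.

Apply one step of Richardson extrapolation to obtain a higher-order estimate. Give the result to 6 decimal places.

The method has order 4: 2^4 = 16.
2^4 × A(h/2) = 11.8798324064; minus A(h) gives 11.1356772985.
Denominator 16 − 1 = 15.
So the Richardson estimate is 0.7423784866.
Correction |R − A(h/2)| = 1.110e-04; gap |A(h/2) − A(h)| = 1.666e-03.

0.742378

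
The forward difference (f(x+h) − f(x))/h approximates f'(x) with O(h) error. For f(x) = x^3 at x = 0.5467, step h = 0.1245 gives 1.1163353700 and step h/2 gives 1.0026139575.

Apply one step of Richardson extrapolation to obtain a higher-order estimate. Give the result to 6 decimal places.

0.888893

Method order is 1; weight 2^1 = 2.
2·1.0026139575 = 2.0052279150; 2.0052279150 − 1.1163353700 = 0.8888925450
(2·1.0026139575 − 1.1163353700)/(2 − 1) = 0.8888925450
Correction |R − A(h/2)| = 1.137e-01; gap |A(h/2) − A(h)| = 1.137e-01.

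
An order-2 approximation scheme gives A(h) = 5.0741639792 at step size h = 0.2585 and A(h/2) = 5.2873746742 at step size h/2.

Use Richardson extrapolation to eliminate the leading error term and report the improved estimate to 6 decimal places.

5.358445

r = 2, so 2^r = 4.
4*5.2873746742 = 21.1494986968; subtract 5.0741639792 → 16.0753347176
Extrapolated: 16.0753347176 / 3 = 5.3584449059
Correction |R − A(h/2)| = 7.107e-02; gap |A(h/2) − A(h)| = 2.132e-01.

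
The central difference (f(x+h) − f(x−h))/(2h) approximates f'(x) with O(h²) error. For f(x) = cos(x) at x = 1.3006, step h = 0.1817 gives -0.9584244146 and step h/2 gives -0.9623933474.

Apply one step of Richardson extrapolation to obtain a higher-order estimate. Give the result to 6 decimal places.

-0.963716

r = 2: numerator weight 4, denominator 3.
Weighted: (-3.8495733896) − (-0.9584244146) = -2.8911489750
R = (-2.8911489750)/3 = -0.9637163250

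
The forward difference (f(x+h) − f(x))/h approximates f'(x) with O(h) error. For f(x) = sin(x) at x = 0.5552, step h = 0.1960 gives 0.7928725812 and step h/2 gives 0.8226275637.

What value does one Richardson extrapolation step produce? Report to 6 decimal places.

0.852383

Leading term ∝ h^1; use weight 2 = 2^1.
2·0.8226275637 = 1.6452551274; subtract 0.7928725812 → 0.8523825462
Denominator 2 − 1 = 1.
(2·0.8226275637 − 0.7928725812)/(2 − 1) = 0.8523825462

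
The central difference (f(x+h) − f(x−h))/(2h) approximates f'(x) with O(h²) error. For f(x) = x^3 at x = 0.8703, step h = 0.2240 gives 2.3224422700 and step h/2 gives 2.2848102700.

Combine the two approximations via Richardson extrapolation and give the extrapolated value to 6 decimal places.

2.272266

Order 2 gives 2^r = 4 and 2^r − 1 = 3.
4×2.2848102700 = 9.1392410800; 9.1392410800 − 2.3224422700 = 6.8167988100
Extrapolated: 6.8167988100 / 3 = 2.2722662700
Shift from A(h/2): −0.0125440000.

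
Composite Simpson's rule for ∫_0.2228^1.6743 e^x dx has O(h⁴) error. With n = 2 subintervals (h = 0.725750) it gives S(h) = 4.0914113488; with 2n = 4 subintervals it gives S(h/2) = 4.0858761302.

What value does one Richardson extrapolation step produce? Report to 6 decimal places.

The method has order 4: 2^4 = 16.
16 × 4.0858761302 − 4.0914113488 = 61.2826067344
Extrapolated: 61.2826067344 / 15 = 4.0855071156
Shift from A(h/2): −0.0003690146.

4.085507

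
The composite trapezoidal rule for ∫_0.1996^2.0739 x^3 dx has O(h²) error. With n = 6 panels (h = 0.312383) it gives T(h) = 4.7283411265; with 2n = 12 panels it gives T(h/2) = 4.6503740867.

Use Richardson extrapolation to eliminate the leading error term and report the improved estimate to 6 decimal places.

Order 2 gives 2^r = 4 and 2^r − 1 = 3.
4×4.6503740867 − 4.7283411265 = 13.8731552203
Extrapolated: 13.8731552203 / 3 = 4.6243850734
Shift from A(h/2): −0.0259890133.

4.624385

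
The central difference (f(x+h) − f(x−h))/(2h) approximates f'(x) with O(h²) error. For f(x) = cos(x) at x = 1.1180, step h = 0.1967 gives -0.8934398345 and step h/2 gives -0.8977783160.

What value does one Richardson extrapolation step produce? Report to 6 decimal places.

-0.899224

Method order is 2; weight 2^2 = 4.
Difference of the inputs: -0.8977783160 − (-0.8934398345) = -0.0043384815
Divide by 2^2 − 1 = 3: (-0.0043384815)/3 = -0.0014461605
R = A(h/2) + (A(h/2) − A(h))/3 = -0.8977783160 − 0.0014461605 = -0.8992244765
Correction |R − A(h/2)| = 1.446e-03; gap |A(h/2) − A(h)| = 4.338e-03.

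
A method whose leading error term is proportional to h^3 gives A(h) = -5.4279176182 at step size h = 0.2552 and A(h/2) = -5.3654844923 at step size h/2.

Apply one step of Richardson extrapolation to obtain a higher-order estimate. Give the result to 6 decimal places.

-5.356565

Leading term ∝ h^3; use weight 8 = 2^3.
8*(-5.3654844923) = -42.9238759384; subtract (-5.4279176182) → -37.4959583202
(8*(-5.3654844923) − (-5.4279176182))/(8 − 1) = -5.3565654743
Correction |R − A(h/2)| = 8.919e-03; gap |A(h/2) − A(h)| = 6.243e-02.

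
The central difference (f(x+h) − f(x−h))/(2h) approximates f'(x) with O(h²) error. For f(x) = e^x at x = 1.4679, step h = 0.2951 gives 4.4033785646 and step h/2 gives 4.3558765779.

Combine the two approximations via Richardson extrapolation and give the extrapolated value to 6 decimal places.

r = 2, so 2^r = 4.
4*4.3558765779 = 17.4235063116; subtract 4.4033785646 → 13.0201277470
Denominator 4 − 1 = 3.
Result: 4.3400425823

4.340043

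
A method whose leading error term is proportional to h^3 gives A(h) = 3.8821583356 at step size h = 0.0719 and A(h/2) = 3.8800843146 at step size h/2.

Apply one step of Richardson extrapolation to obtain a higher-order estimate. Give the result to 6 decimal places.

3.879788

r = 3, so 2^r = 8.
Weighted: 31.0406745168 − 3.8821583356 = 27.1585161812
Divide by 2^3 − 1 = 7.
R = 27.1585161812/7 = 3.8797880259
Correction |R − A(h/2)| = 2.963e-04; gap |A(h/2) − A(h)| = 2.074e-03.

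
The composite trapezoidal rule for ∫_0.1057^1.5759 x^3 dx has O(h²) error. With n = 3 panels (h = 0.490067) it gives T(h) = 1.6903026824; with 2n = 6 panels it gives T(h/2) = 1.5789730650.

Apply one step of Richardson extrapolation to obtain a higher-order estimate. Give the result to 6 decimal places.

With r = 2 the leading error scales as h^2, so the weight is 2^2 = 4.
Top: 4(1.5789730650) − (1.6903026824) = 4.6255895776
Divide by 2^2 − 1 = 3.
So the Richardson estimate is 1.5418631925.

1.541863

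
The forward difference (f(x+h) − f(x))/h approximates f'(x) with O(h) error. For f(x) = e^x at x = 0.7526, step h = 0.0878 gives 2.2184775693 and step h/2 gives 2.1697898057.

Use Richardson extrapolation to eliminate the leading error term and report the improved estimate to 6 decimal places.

r = 1, so 2^r = 2.
Top: 2(2.1697898057) − (2.2184775693) = 2.1211020421
R = 2.1211020421/1 = 2.1211020421

2.121102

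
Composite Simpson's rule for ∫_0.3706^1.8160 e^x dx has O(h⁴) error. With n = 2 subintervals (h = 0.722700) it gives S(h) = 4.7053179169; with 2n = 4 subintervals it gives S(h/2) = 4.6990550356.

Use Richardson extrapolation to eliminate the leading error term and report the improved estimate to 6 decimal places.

4.698638

r = 4, so 2^r = 16.
16*4.6990550356 − 4.7053179169 = 70.4795626527
Divide by 2^4 − 1 = 15.
R = 70.4795626527/15 = 4.6986375102
Shift from A(h/2): −0.0004175254.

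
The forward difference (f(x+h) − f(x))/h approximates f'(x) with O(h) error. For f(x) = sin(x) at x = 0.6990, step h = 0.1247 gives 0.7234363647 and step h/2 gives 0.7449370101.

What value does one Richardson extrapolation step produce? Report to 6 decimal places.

0.766438

With r = 1 the leading error scales as h^1, so the weight is 2^1 = 2.
Numerator 2*A(h/2) − A(h) = 2*0.7449370101 − 0.7234363647 = 0.7664376555
(2*0.7449370101 − 0.7234363647)/(2 − 1) = 0.7664376555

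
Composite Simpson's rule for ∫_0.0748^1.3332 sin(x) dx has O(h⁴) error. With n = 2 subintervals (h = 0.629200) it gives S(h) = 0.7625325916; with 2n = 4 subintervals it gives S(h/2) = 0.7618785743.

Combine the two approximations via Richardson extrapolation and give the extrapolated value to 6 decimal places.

0.761835

r = 4: numerator weight 16, denominator 15.
2^4 × A(h/2) = 12.1900571888; minus A(h) gives 11.4275245972.
Denominator 16 − 1 = 15.
So the Richardson estimate is 0.7618349731.
Gap between inputs: 6.540e-04; correction applied: −0.0000436012.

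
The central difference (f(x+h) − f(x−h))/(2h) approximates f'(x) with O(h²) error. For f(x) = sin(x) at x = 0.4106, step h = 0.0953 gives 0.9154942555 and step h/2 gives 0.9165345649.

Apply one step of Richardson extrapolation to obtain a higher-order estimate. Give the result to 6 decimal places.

0.916881

Error is O(h^2); halving h shrinks it by 2^2 = 4.
4·0.9165345649 − 0.9154942555 = 2.7506440041
Extrapolated: 2.7506440041 / 3 = 0.9168813347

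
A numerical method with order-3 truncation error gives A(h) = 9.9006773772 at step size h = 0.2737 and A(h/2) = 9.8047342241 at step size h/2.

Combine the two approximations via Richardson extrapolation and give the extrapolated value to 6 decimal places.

r = 3: numerator weight 8, denominator 7.
8·9.8047342241 = 78.4378737928; subtract 9.9006773772 → 68.5371964156
Denominator 8 − 1 = 7.
(8·9.8047342241 − 9.9006773772)/(8 − 1) = 9.7910280594
Shift from A(h/2): −0.0137061647.

9.791028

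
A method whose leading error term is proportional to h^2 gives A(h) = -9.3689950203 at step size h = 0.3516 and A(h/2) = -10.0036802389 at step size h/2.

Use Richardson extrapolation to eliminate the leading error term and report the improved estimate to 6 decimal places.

-10.215242

r = 2, so 2^r = 4.
Difference of the inputs: -10.0036802389 − (-9.3689950203) = -0.6346852186
Divide by 2^2 − 1 = 3: (-0.6346852186)/3 = -0.2115617395
R = A(h/2) + (A(h/2) − A(h))/3 = -10.0036802389 − 0.2115617395 = -10.2152419784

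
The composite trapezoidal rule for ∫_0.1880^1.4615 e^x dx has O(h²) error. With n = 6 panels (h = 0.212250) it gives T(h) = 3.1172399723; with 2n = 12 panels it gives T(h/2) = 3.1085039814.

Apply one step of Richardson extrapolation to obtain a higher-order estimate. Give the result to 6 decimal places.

Method order is 2; weight 2^2 = 4.
4·3.1085039814 − 3.1172399723 = 9.3167759533
Denominator 4 − 1 = 3.
R = 9.3167759533/3 = 3.1055919844

3.105592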